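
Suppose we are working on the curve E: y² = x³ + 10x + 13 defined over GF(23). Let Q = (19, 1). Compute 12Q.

(6, 17)

Double-and-add on 12 = (1100)₂. Start with Q = (19, 1) for the leading 1-bit.
double: tangent at (19, 1): λ = (3·19² + 10)/(2·1) ≡ 12/2. 2⁻¹ ≡ 12 (mod 23) since 2·12 = 24 ≡ 1, so λ ≡ 12·12 ≡ 6.
  x = λ² - 19 - 19 = 36 - 38 ≡ 21; y = λ·(19 - 21) - 1 ≡ 10. → (21, 10)
add Q: (21, 10) + (19, 1). λ = (1 - 10)/(19 - 21) ≡ 14/21 mod 23. 21⁻¹ ≡ 11 (mod 23), so λ ≡ 16.
  x = λ² - 21 - 19 = 256 - 40 ≡ 9; y = λ·(21 - 9) - 10 ≡ 21. → (9, 21)
double: tangent at (9, 21): λ = (3·9² + 10)/(2·21) ≡ 0/19. 19⁻¹ ≡ 17 (mod 23) since 19·17 = 323 ≡ 1, so λ ≡ 0·17 ≡ 0.
  x = λ² - 9 - 9 = 0 - 18 ≡ 5; y = λ·(9 - 5) - 21 ≡ 2. → (5, 2)
double: tangent at (5, 2): λ = (3·5² + 10)/(2·2) ≡ 16/4. 4⁻¹ ≡ 6 (mod 23) since 4·6 = 24 ≡ 1, so λ ≡ 16·6 ≡ 4.
  x = λ² - 5 - 5 = 16 - 10 ≡ 6; y = λ·(5 - 6) - 2 ≡ 17. → (6, 17)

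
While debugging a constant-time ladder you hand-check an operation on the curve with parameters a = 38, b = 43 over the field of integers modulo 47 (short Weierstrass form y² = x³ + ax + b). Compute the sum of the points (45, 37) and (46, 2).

(6, 8)

(45, 37) + (46, 2). λ = (2 - 37)/(46 - 45) ≡ 12/1 mod 47. 1⁻¹ ≡ 1 (mod 47), so λ ≡ 12.
  x = λ² - 45 - 46 = 144 - 91 ≡ 6; y = λ·(45 - 6) - 37 ≡ 8. → (6, 8)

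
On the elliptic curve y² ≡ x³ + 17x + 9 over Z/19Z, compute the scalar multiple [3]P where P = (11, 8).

(3, 12)

Repeated addition: build up to 3P.
2P: tangent at (11, 8): λ = (3·11² + 17)/(2·8) ≡ 0/16. 16⁻¹ ≡ 6 (mod 19) since 16·6 = 96 ≡ 1, so λ ≡ 0·6 ≡ 0.
  x = λ² - 11 - 11 = 0 - 22 ≡ 16; y = λ·(11 - 16) - 8 ≡ 11. → (16, 11)
3P: (16, 11) + (11, 8). λ = (8 - 11)/(11 - 16) ≡ 16/14 mod 19. 14⁻¹ ≡ 15 (mod 19) since 14·15 = 210 ≡ 1, so λ ≡ 12.
  x = λ² - 16 - 11 = 144 - 27 ≡ 3; y = λ·(16 - 3) - 11 ≡ 12. → (3, 12)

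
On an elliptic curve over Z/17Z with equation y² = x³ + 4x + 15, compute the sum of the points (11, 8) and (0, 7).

(11, 8) + (0, 7). λ = (7 - 8)/(0 - 11) ≡ 16/6 mod 17. 6⁻¹ ≡ 3 (mod 17), so λ ≡ 14.
  x = λ² - 11 - 0 = 196 - 11 ≡ 15; y = λ·(11 - 15) - 8 ≡ 4. → (15, 4)

(15, 4)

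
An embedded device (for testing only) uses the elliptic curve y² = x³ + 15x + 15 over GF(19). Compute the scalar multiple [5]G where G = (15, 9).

(9, 9)

Double-and-add on 5 = (101)₂. Start with G = (15, 9) for the leading 1-bit.
double: tangent at (15, 9): λ = (3·15² + 15)/(2·9) ≡ 6/18. 18⁻¹ ≡ 18 (mod 19), so λ ≡ 6·18 ≡ 13.
  x = λ² - 15 - 15 = 169 - 30 ≡ 6; y = λ·(15 - 6) - 9 ≡ 13. → (6, 13)
double: tangent at (6, 13): λ = (3·6² + 15)/(2·13) ≡ 9/7. 7⁻¹ ≡ 11 (mod 19), so λ ≡ 9·11 ≡ 4.
  x = λ² - 6 - 6 = 16 - 12 ≡ 4; y = λ·(6 - 4) - 13 ≡ 14. → (4, 14)
add G: (4, 14) + (15, 9). λ = (9 - 14)/(15 - 4) ≡ 14/11 mod 19. 11⁻¹ ≡ 7 (mod 19) since 11·7 = 77 ≡ 1, so λ ≡ 3.
  x = λ² - 4 - 15 = 9 - 19 ≡ 9; y = λ·(4 - 9) - 14 ≡ 9. → (9, 9)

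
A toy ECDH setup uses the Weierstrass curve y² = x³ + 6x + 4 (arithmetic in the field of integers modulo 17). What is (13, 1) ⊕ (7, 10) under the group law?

(13, 1) + (7, 10). λ = (10 - 1)/(7 - 13) ≡ 9/11 mod 17. 11⁻¹ ≡ 14 (mod 17) since 11·14 = 154 ≡ 1, so λ ≡ 7.
  x = λ² - 13 - 7 = 49 - 20 ≡ 12; y = λ·(13 - 12) - 1 ≡ 6. → (12, 6)

(12, 6)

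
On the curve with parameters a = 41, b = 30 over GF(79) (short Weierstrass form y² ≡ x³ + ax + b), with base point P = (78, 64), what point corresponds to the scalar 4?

Double-and-add on 4 = (100)₂. Start with P = (78, 64) for the leading 1-bit.
double: tangent at (78, 64): λ = (3·78² + 41)/(2·64) ≡ 44/49. 49⁻¹ ≡ 50 (mod 79), so λ ≡ 44·50 ≡ 67.
  x = λ² - 78 - 78 = 4489 - 156 ≡ 67; y = λ·(78 - 67) - 64 ≡ 41. → (67, 41)
double: tangent at (67, 41): λ = (3·67² + 41)/(2·41) ≡ 78/3. 3⁻¹ ≡ 53 (mod 79), so λ ≡ 78·53 ≡ 26.
  x = λ² - 67 - 67 = 676 - 134 ≡ 68; y = λ·(67 - 68) - 41 ≡ 12. → (68, 12)

(68, 12)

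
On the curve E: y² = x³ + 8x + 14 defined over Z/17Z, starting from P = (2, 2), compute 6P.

Double-and-add on 6 = (110)₂. Start with P = (2, 2) for the leading 1-bit.
double: tangent at (2, 2): λ = (3·2² + 8)/(2·2) ≡ 3/4. 4⁻¹ ≡ 13 (mod 17), so λ ≡ 3·13 ≡ 5.
  x = λ² - 2 - 2 = 25 - 4 ≡ 4; y = λ·(2 - 4) - 2 ≡ 5. → (4, 5)
add P: (4, 5) + (2, 2). λ = (2 - 5)/(2 - 4) ≡ 14/15 mod 17. 15⁻¹ ≡ 8 (mod 17) since 15·8 = 120 ≡ 1, so λ ≡ 10.
  x = λ² - 4 - 2 = 100 - 6 ≡ 9; y = λ·(4 - 9) - 5 ≡ 13. → (9, 13)
double: tangent at (9, 13): λ = (3·9² + 8)/(2·13) ≡ 13/9. 9⁻¹ ≡ 2 (mod 17) since 9·2 = 18 ≡ 1, so λ ≡ 13·2 ≡ 9.
  x = λ² - 9 - 9 = 81 - 18 ≡ 12; y = λ·(9 - 12) - 13 ≡ 11. → (12, 11)

(12, 11)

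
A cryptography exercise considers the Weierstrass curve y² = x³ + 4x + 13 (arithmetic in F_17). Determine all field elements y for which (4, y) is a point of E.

x³ + 4x + 13 = 93 ≡ 8 (mod 17).
Square roots of 8 mod 17: 5 and 12 (since 5² = 25 ≡ 8).

5, 12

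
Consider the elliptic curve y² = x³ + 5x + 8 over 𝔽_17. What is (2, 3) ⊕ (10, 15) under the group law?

(3, 4)

(2, 3) + (10, 15). λ = (15 - 3)/(10 - 2) ≡ 12/8 mod 17. 8⁻¹ ≡ 15 (mod 17) since 8·15 = 120 ≡ 1, so λ ≡ 10.
  x = λ² - 2 - 10 = 100 - 12 ≡ 3; y = λ·(2 - 3) - 3 ≡ 4. → (3, 4)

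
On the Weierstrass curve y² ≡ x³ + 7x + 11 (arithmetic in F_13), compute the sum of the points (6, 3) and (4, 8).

(6, 10)

(6, 3) + (4, 8). λ = (8 - 3)/(4 - 6) ≡ 5/11 mod 13. 11⁻¹ ≡ 6 (mod 13), so λ ≡ 4.
  x = λ² - 6 - 4 = 16 - 10 ≡ 6; y = λ·(6 - 6) - 3 ≡ 10. → (6, 10)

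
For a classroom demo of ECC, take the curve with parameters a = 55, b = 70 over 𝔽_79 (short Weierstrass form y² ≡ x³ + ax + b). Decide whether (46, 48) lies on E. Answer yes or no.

no

y² = 48² ≡ 13; x³ + 55x + 70 = 99936 ≡ 1 (mod 79). 13 ≠ 1.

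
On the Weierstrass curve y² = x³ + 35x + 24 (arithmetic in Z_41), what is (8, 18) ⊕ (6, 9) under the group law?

(37, 36)

(8, 18) + (6, 9). λ = (9 - 18)/(6 - 8) ≡ 32/39 mod 41. 39⁻¹ ≡ 20 (mod 41) since 39·20 = 780 ≡ 1, so λ ≡ 25.
  x = λ² - 8 - 6 = 625 - 14 ≡ 37; y = λ·(8 - 37) - 18 ≡ 36. → (37, 36)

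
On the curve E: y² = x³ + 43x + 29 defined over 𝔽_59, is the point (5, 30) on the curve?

yes

y² = 30² ≡ 15; x³ + 43x + 29 = 369 ≡ 15 (mod 59). 15 = 15.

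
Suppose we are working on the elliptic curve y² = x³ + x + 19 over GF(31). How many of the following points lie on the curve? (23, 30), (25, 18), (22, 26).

(23, 30): 30² ≡ 1, rhs ≡ 26 → off.
(25, 18): 18² ≡ 14, rhs ≡ 14 → on.
(22, 26): 26² ≡ 25, rhs ≡ 25 → on.

2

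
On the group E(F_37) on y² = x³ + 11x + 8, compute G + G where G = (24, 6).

(26, 31)

tangent at (24, 6): λ = (3·24² + 11)/(2·6) ≡ 0/12. 12⁻¹ ≡ 34 (mod 37), so λ ≡ 0·34 ≡ 0.
  x = λ² - 24 - 24 = 0 - 48 ≡ 26; y = λ·(24 - 26) - 6 ≡ 31. → (26, 31)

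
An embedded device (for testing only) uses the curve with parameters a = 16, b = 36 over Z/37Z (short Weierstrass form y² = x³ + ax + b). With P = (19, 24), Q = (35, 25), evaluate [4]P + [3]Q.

(26, 3)

First 4P:
Repeated addition: build up to 4P.
2P: tangent at (19, 24): λ = (3·19² + 16)/(2·24) ≡ 26/11. 11⁻¹ ≡ 27 (mod 37), so λ ≡ 26·27 ≡ 36.
  x = λ² - 19 - 19 = 1296 - 38 ≡ 0; y = λ·(19 - 0) - 24 ≡ 31. → (0, 31)
3P: (0, 31) + (19, 24). λ = (24 - 31)/(19 - 0) ≡ 30/19 mod 37. 19⁻¹ ≡ 2 (mod 37), so λ ≡ 23.
  x = λ² - 0 - 19 = 529 - 19 ≡ 29; y = λ·(0 - 29) - 31 ≡ 5. → (29, 5)
4P: (29, 5) + (19, 24). λ = (24 - 5)/(19 - 29) ≡ 19/27 mod 37. 27⁻¹ ≡ 11 (mod 37), so λ ≡ 24.
  x = λ² - 29 - 19 = 576 - 48 ≡ 10; y = λ·(29 - 10) - 5 ≡ 7. → (10, 7)
4P = (10, 7).
Next 3Q:
Repeated addition: build up to 3Q.
2Q: tangent at (35, 25): λ = (3·35² + 16)/(2·25) ≡ 28/13. 13⁻¹ ≡ 20 (mod 37), so λ ≡ 28·20 ≡ 5.
  x = λ² - 35 - 35 = 25 - 70 ≡ 29; y = λ·(35 - 29) - 25 ≡ 5. → (29, 5)
3Q: (29, 5) + (35, 25). λ = (25 - 5)/(35 - 29) ≡ 20/6 mod 37. 6⁻¹ ≡ 31 (mod 37), so λ ≡ 28.
  x = λ² - 29 - 35 = 784 - 64 ≡ 17; y = λ·(29 - 17) - 5 ≡ 35. → (17, 35)
3Q = (17, 35).
Finally 4P + 3Q:
(10, 7) + (17, 35). λ = (35 - 7)/(17 - 10) ≡ 28/7 mod 37. 7⁻¹ ≡ 16 (mod 37) since 7·16 = 112 ≡ 1, so λ ≡ 4.
  x = λ² - 10 - 17 = 16 - 27 ≡ 26; y = λ·(10 - 26) - 7 ≡ 3. → (26, 3)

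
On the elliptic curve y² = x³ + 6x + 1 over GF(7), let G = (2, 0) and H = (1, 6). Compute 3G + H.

(5, 4)

First 3G:
Repeated addition: build up to 3G.
2G: (2, 0) + (2, 0): same x and y₁ ≡ -y₂, so the sum is the point at infinity.
3G: the point at infinity + (2, 0) = (2, 0) (identity).
3G = (2, 0).
Finally 3G + H:
(2, 0) + (1, 6). λ = (6 - 0)/(1 - 2) ≡ 6/6 mod 7. 6⁻¹ ≡ 6 (mod 7) since 6·6 = 36 ≡ 1, so λ ≡ 1.
  x = λ² - 2 - 1 = 1 - 3 ≡ 5; y = λ·(2 - 5) - 0 ≡ 4. → (5, 4)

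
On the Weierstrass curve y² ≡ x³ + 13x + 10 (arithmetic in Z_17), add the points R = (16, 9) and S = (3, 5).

(16, 9) + (3, 5). λ = (5 - 9)/(3 - 16) ≡ 13/4 mod 17. 4⁻¹ ≡ 13 (mod 17) since 4·13 = 52 ≡ 1, so λ ≡ 16.
  x = λ² - 16 - 3 = 256 - 19 ≡ 16; y = λ·(16 - 16) - 9 ≡ 8. → (16, 8)

(16, 8)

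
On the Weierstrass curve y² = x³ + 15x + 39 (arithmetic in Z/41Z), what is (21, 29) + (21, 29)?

tangent at (21, 29): λ = (3·21² + 15)/(2·29) ≡ 26/17. 17⁻¹ ≡ 29 (mod 41) since 17·29 = 493 ≡ 1, so λ ≡ 26·29 ≡ 16.
  x = λ² - 21 - 21 = 256 - 42 ≡ 9; y = λ·(21 - 9) - 29 ≡ 40. → (9, 40)

(9, 40)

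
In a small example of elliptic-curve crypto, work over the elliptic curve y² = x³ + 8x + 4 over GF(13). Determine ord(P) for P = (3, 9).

2P: tangent at (3, 9): λ = (3·3² + 8)/(2·9) ≡ 9/5. 5⁻¹ ≡ 8 (mod 13) since 5·8 = 40 ≡ 1, so λ ≡ 9·8 ≡ 7.
  x = λ² - 3 - 3 = 49 - 6 ≡ 4; y = λ·(3 - 4) - 9 ≡ 10. → (4, 10)
3P: (4, 10) + (3, 9). λ = (9 - 10)/(3 - 4) ≡ 12/12 mod 13. 12⁻¹ ≡ 12 (mod 13), so λ ≡ 1.
  x = λ² - 4 - 3 = 1 - 7 ≡ 7; y = λ·(4 - 7) - 10 ≡ 0. → (7, 0)
4P: (7, 0) + (3, 9). λ = (9 - 0)/(3 - 7) ≡ 9/9 mod 13. 9⁻¹ ≡ 3 (mod 13) since 9·3 = 27 ≡ 1, so λ ≡ 1.
  x = λ² - 7 - 3 = 1 - 10 ≡ 4; y = λ·(7 - 4) - 0 ≡ 3. → (4, 3)
5P: (4, 3) + (3, 9). λ = (9 - 3)/(3 - 4) ≡ 6/12 mod 13. 12⁻¹ ≡ 12 (mod 13), so λ ≡ 7.
  x = λ² - 4 - 3 = 49 - 7 ≡ 3; y = λ·(4 - 3) - 3 ≡ 4. → (3, 4)
6P: (3, 4) + (3, 9): same x and y₁ ≡ -y₂, so the sum is O.
6P = O, so the order is 6.

6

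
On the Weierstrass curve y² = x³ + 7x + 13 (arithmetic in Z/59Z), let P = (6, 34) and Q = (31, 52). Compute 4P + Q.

First 4P:
Double-and-add on 4 = (100)₂. Start with P = (6, 34) for the leading 1-bit.
double: tangent at (6, 34): λ = (3·6² + 7)/(2·34) ≡ 56/9. 9⁻¹ ≡ 46 (mod 59), so λ ≡ 56·46 ≡ 39.
  x = λ² - 6 - 6 = 1521 - 12 ≡ 34; y = λ·(6 - 34) - 34 ≡ 54. → (34, 54)
double: tangent at (34, 54): λ = (3·34² + 7)/(2·54) ≡ 53/49. 49⁻¹ ≡ 53 (mod 59) since 49·53 = 2597 ≡ 1, so λ ≡ 53·53 ≡ 36.
  x = λ² - 34 - 34 = 1296 - 68 ≡ 48; y = λ·(34 - 48) - 54 ≡ 32. → (48, 32)
4P = (48, 32).
Finally 4P + Q:
(48, 32) + (31, 52). λ = (52 - 32)/(31 - 48) ≡ 20/42 mod 59. 42⁻¹ ≡ 52 (mod 59) since 42·52 = 2184 ≡ 1, so λ ≡ 37.
  x = λ² - 48 - 31 = 1369 - 79 ≡ 51; y = λ·(48 - 51) - 32 ≡ 34. → (51, 34)

(51, 34)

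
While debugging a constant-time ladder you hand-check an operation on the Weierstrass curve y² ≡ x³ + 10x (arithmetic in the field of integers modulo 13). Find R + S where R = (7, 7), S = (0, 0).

(7, 7) + (0, 0). λ = (0 - 7)/(0 - 7) ≡ 6/6 mod 13. 6⁻¹ ≡ 11 (mod 13), so λ ≡ 1.
  x = λ² - 7 - 0 = 1 - 7 ≡ 7; y = λ·(7 - 7) - 7 ≡ 6. → (7, 6)

(7, 6)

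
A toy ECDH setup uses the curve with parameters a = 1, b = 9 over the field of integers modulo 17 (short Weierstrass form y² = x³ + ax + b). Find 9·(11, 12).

Write Q = (11, 12).
Double-and-add on 9 = (1001)₂. Start with Q = (11, 12) for the leading 1-bit.
double: tangent at (11, 12): λ = (3·11² + 1)/(2·12) ≡ 7/7. 7⁻¹ ≡ 5 (mod 17), so λ ≡ 7·5 ≡ 1.
  x = λ² - 11 - 11 = 1 - 22 ≡ 13; y = λ·(11 - 13) - 12 ≡ 3. → (13, 3)
double: tangent at (13, 3): λ = (3·13² + 1)/(2·3) ≡ 15/6. 6⁻¹ ≡ 3 (mod 17) since 6·3 = 18 ≡ 1, so λ ≡ 15·3 ≡ 11.
  x = λ² - 13 - 13 = 121 - 26 ≡ 10; y = λ·(13 - 10) - 3 ≡ 13. → (10, 13)
double: tangent at (10, 13): λ = (3·10² + 1)/(2·13) ≡ 12/9. 9⁻¹ ≡ 2 (mod 17), so λ ≡ 12·2 ≡ 7.
  x = λ² - 10 - 10 = 49 - 20 ≡ 12; y = λ·(10 - 12) - 13 ≡ 7. → (12, 7)
add Q: (12, 7) + (11, 12). λ = (12 - 7)/(11 - 12) ≡ 5/16 mod 17. 16⁻¹ ≡ 16 (mod 17) since 16·16 = 256 ≡ 1, so λ ≡ 12.
  x = λ² - 12 - 11 = 144 - 23 ≡ 2; y = λ·(12 - 2) - 7 ≡ 11. → (2, 11)

(2, 11)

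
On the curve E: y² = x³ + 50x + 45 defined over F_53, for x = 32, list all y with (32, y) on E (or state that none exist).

x³ + 50x + 45 = 34413 ≡ 16 (mod 53).
Square roots of 16 mod 53: 4 and 49 (since 4² = 16 ≡ 16).

4, 49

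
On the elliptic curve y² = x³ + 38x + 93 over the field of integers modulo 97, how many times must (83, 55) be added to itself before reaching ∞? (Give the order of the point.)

2P: tangent at (83, 55): λ = (3·83² + 38)/(2·55) ≡ 44/13. 13⁻¹ ≡ 15 (mod 97), so λ ≡ 44·15 ≡ 78.
  x = λ² - 83 - 83 = 6084 - 166 ≡ 1; y = λ·(83 - 1) - 55 ≡ 36. → (1, 36)
3P: (1, 36) + (83, 55). λ = (55 - 36)/(83 - 1) ≡ 19/82 mod 97. 82⁻¹ ≡ 84 (mod 97), so λ ≡ 44.
  x = λ² - 1 - 83 = 1936 - 84 ≡ 9; y = λ·(1 - 9) - 36 ≡ 0. → (9, 0)
4P: (9, 0) + (83, 55). λ = (55 - 0)/(83 - 9) ≡ 55/74 mod 97. 74⁻¹ ≡ 59 (mod 97), so λ ≡ 44.
  x = λ² - 9 - 83 = 1936 - 92 ≡ 1; y = λ·(9 - 1) - 0 ≡ 61. → (1, 61)
5P: (1, 61) + (83, 55). λ = (55 - 61)/(83 - 1) ≡ 91/82 mod 97. 82⁻¹ ≡ 84 (mod 97), so λ ≡ 78.
  x = λ² - 1 - 83 = 6084 - 84 ≡ 83; y = λ·(1 - 83) - 61 ≡ 42. → (83, 42)
6P: (83, 42) + (83, 55): same x and y₁ ≡ -y₂, so the sum is ∞.
6P = ∞, so the order is 6.

6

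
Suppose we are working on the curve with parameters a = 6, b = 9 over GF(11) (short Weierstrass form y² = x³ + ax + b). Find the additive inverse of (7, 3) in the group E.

-(7, 3) = (7, -3 mod 11) = (7, 8).

(7, 8)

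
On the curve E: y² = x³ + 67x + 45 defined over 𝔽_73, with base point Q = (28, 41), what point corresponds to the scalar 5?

(8, 12)

Double-and-add on 5 = (101)₂. Start with Q = (28, 41) for the leading 1-bit.
double: tangent at (28, 41): λ = (3·28² + 67)/(2·41) ≡ 10/9. 9⁻¹ ≡ 65 (mod 73) since 9·65 = 585 ≡ 1, so λ ≡ 10·65 ≡ 66.
  x = λ² - 28 - 28 = 4356 - 56 ≡ 66; y = λ·(28 - 66) - 41 ≡ 6. → (66, 6)
double: tangent at (66, 6): λ = (3·66² + 67)/(2·6) ≡ 68/12. 12⁻¹ ≡ 67 (mod 73), so λ ≡ 68·67 ≡ 30.
  x = λ² - 66 - 66 = 900 - 132 ≡ 38; y = λ·(66 - 38) - 6 ≡ 31. → (38, 31)
add Q: (38, 31) + (28, 41). λ = (41 - 31)/(28 - 38) ≡ 10/63 mod 73. 63⁻¹ ≡ 51 (mod 73) since 63·51 = 3213 ≡ 1, so λ ≡ 72.
  x = λ² - 38 - 28 = 5184 - 66 ≡ 8; y = λ·(38 - 8) - 31 ≡ 12. → (8, 12)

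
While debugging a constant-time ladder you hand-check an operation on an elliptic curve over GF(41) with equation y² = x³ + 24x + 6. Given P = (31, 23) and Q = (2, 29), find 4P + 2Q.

First 4P:
Repeated addition: build up to 4P.
2P: tangent at (31, 23): λ = (3·31² + 24)/(2·23) ≡ 37/5. 5⁻¹ ≡ 33 (mod 41), so λ ≡ 37·33 ≡ 32.
  x = λ² - 31 - 31 = 1024 - 62 ≡ 19; y = λ·(31 - 19) - 23 ≡ 33. → (19, 33)
3P: (19, 33) + (31, 23). λ = (23 - 33)/(31 - 19) ≡ 31/12 mod 41. 12⁻¹ ≡ 24 (mod 41), so λ ≡ 6.
  x = λ² - 19 - 31 = 36 - 50 ≡ 27; y = λ·(19 - 27) - 33 ≡ 1. → (27, 1)
4P: (27, 1) + (31, 23). λ = (23 - 1)/(31 - 27) ≡ 22/4 mod 41. 4⁻¹ ≡ 31 (mod 41), so λ ≡ 26.
  x = λ² - 27 - 31 = 676 - 58 ≡ 3; y = λ·(27 - 3) - 1 ≡ 8. → (3, 8)
4P = (3, 8).
Next 2Q:
Repeated addition: build up to 2Q.
2Q: tangent at (2, 29): λ = (3·2² + 24)/(2·29) ≡ 36/17. 17⁻¹ ≡ 29 (mod 41), so λ ≡ 36·29 ≡ 19.
  x = λ² - 2 - 2 = 361 - 4 ≡ 29; y = λ·(2 - 29) - 29 ≡ 32. → (29, 32)
2Q = (29, 32).
Finally 4P + 2Q:
(3, 8) + (29, 32). λ = (32 - 8)/(29 - 3) ≡ 24/26 mod 41. 26⁻¹ ≡ 30 (mod 41), so λ ≡ 23.
  x = λ² - 3 - 29 = 529 - 32 ≡ 5; y = λ·(3 - 5) - 8 ≡ 28. → (5, 28)

(5, 28)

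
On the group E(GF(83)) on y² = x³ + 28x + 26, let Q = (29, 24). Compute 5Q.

Repeated addition: build up to 5Q.
2Q: tangent at (29, 24): λ = (3·29² + 28)/(2·24) ≡ 61/48. 48⁻¹ ≡ 64 (mod 83) since 48·64 = 3072 ≡ 1, so λ ≡ 61·64 ≡ 3.
  x = λ² - 29 - 29 = 9 - 58 ≡ 34; y = λ·(29 - 34) - 24 ≡ 44. → (34, 44)
3Q: (34, 44) + (29, 24). λ = (24 - 44)/(29 - 34) ≡ 63/78 mod 83. 78⁻¹ ≡ 33 (mod 83), so λ ≡ 4.
  x = λ² - 34 - 29 = 16 - 63 ≡ 36; y = λ·(34 - 36) - 44 ≡ 31. → (36, 31)
4Q: (36, 31) + (29, 24). λ = (24 - 31)/(29 - 36) ≡ 76/76 mod 83. 76⁻¹ ≡ 71 (mod 83), so λ ≡ 1.
  x = λ² - 36 - 29 = 1 - 65 ≡ 19; y = λ·(36 - 19) - 31 ≡ 69. → (19, 69)
5Q: (19, 69) + (29, 24). λ = (24 - 69)/(29 - 19) ≡ 38/10 mod 83. 10⁻¹ ≡ 25 (mod 83), so λ ≡ 37.
  x = λ² - 19 - 29 = 1369 - 48 ≡ 76; y = λ·(19 - 76) - 69 ≡ 63. → (76, 63)

(76, 63)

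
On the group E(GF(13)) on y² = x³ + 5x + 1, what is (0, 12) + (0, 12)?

tangent at (0, 12): λ = (3·0² + 5)/(2·12) ≡ 5/11. 11⁻¹ ≡ 6 (mod 13), so λ ≡ 5·6 ≡ 4.
  x = λ² - 0 - 0 = 16 - 0 ≡ 3; y = λ·(0 - 3) - 12 ≡ 2. → (3, 2)

(3, 2)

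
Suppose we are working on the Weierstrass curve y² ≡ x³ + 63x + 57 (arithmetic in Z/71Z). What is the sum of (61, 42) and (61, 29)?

The two points share x = 61 and their y-coordinates satisfy 42 + 29 ≡ 0 (mod 71), so they are inverses. Their sum is ∞.

O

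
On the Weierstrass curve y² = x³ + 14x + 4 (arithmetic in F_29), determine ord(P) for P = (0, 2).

10

2P: tangent at (0, 2): λ = (3·0² + 14)/(2·2) ≡ 14/4. 4⁻¹ ≡ 22 (mod 29) since 4·22 = 88 ≡ 1, so λ ≡ 14·22 ≡ 18.
  x = λ² - 0 - 0 = 324 - 0 ≡ 5; y = λ·(0 - 5) - 2 ≡ 24. → (5, 24)
3P: (5, 24) + (0, 2). λ = (2 - 24)/(0 - 5) ≡ 7/24 mod 29. 24⁻¹ ≡ 23 (mod 29), so λ ≡ 16.
  x = λ² - 5 - 0 = 256 - 5 ≡ 19; y = λ·(5 - 19) - 24 ≡ 13. → (19, 13)
4P: (19, 13) + (0, 2). λ = (2 - 13)/(0 - 19) ≡ 18/10 mod 29. 10⁻¹ ≡ 3 (mod 29), so λ ≡ 25.
  x = λ² - 19 - 0 = 625 - 19 ≡ 26; y = λ·(19 - 26) - 13 ≡ 15. → (26, 15)
5P: (26, 15) + (0, 2). λ = (2 - 15)/(0 - 26) ≡ 16/3 mod 29. 3⁻¹ ≡ 10 (mod 29) since 3·10 = 30 ≡ 1, so λ ≡ 15.
  x = λ² - 26 - 0 = 225 - 26 ≡ 25; y = λ·(26 - 25) - 15 ≡ 0. → (25, 0)
6P: (25, 0) + (0, 2). λ = (2 - 0)/(0 - 25) ≡ 2/4 mod 29. 4⁻¹ ≡ 22 (mod 29) since 4·22 = 88 ≡ 1, so λ ≡ 15.
  x = λ² - 25 - 0 = 225 - 25 ≡ 26; y = λ·(25 - 26) - 0 ≡ 14. → (26, 14)
7P: (26, 14) + (0, 2). λ = (2 - 14)/(0 - 26) ≡ 17/3 mod 29. 3⁻¹ ≡ 10 (mod 29), so λ ≡ 25.
  x = λ² - 26 - 0 = 625 - 26 ≡ 19; y = λ·(26 - 19) - 14 ≡ 16. → (19, 16)
8P: (19, 16) + (0, 2). λ = (2 - 16)/(0 - 19) ≡ 15/10 mod 29. 10⁻¹ ≡ 3 (mod 29) since 10·3 = 30 ≡ 1, so λ ≡ 16.
  x = λ² - 19 - 0 = 256 - 19 ≡ 5; y = λ·(19 - 5) - 16 ≡ 5. → (5, 5)
9P: (5, 5) + (0, 2). λ = (2 - 5)/(0 - 5) ≡ 26/24 mod 29. 24⁻¹ ≡ 23 (mod 29) since 24·23 = 552 ≡ 1, so λ ≡ 18.
  x = λ² - 5 - 0 = 324 - 5 ≡ 0; y = λ·(5 - 0) - 5 ≡ 27. → (0, 27)
10P: (0, 27) + (0, 2): same x and y₁ ≡ -y₂, so the sum is 𝒪.
10P = 𝒪, so the order is 10.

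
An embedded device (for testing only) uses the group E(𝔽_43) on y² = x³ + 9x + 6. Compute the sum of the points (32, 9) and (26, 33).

(1, 39)

(32, 9) + (26, 33). λ = (33 - 9)/(26 - 32) ≡ 24/37 mod 43. 37⁻¹ ≡ 7 (mod 43) since 37·7 = 259 ≡ 1, so λ ≡ 39.
  x = λ² - 32 - 26 = 1521 - 58 ≡ 1; y = λ·(32 - 1) - 9 ≡ 39. → (1, 39)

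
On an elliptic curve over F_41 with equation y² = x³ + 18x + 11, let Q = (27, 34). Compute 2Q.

(19, 18)

tangent at (27, 34): λ = (3·27² + 18)/(2·34) ≡ 32/27. 27⁻¹ ≡ 38 (mod 41), so λ ≡ 32·38 ≡ 27.
  x = λ² - 27 - 27 = 729 - 54 ≡ 19; y = λ·(27 - 19) - 34 ≡ 18. → (19, 18)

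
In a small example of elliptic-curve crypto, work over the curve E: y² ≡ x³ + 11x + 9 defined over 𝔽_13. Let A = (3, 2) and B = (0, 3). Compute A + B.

(3, 2) + (0, 3). λ = (3 - 2)/(0 - 3) ≡ 1/10 mod 13. 10⁻¹ ≡ 4 (mod 13), so λ ≡ 4.
  x = λ² - 3 - 0 = 16 - 3 ≡ 0; y = λ·(3 - 0) - 2 ≡ 10. → (0, 10)

(0, 10)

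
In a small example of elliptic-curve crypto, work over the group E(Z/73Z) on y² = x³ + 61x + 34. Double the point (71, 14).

(4, 59)

tangent at (71, 14): λ = (3·71² + 61)/(2·14) ≡ 0/28. 28⁻¹ ≡ 60 (mod 73), so λ ≡ 0·60 ≡ 0.
  x = λ² - 71 - 71 = 0 - 142 ≡ 4; y = λ·(71 - 4) - 14 ≡ 59. → (4, 59)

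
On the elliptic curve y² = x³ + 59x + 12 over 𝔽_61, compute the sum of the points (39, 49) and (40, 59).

(39, 49) + (40, 59). λ = (59 - 49)/(40 - 39) ≡ 10/1 mod 61. 1⁻¹ ≡ 1 (mod 61), so λ ≡ 10.
  x = λ² - 39 - 40 = 100 - 79 ≡ 21; y = λ·(39 - 21) - 49 ≡ 9. → (21, 9)

(21, 9)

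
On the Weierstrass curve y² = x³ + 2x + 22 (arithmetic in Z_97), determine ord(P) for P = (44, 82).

7

2P: tangent at (44, 82): λ = (3·44² + 2)/(2·82) ≡ 87/67. 67⁻¹ ≡ 42 (mod 97), so λ ≡ 87·42 ≡ 65.
  x = λ² - 44 - 44 = 4225 - 88 ≡ 63; y = λ·(44 - 63) - 82 ≡ 41. → (63, 41)
3P: (63, 41) + (44, 82). λ = (82 - 41)/(44 - 63) ≡ 41/78 mod 97. 78⁻¹ ≡ 51 (mod 97), so λ ≡ 54.
  x = λ² - 63 - 44 = 2916 - 107 ≡ 93; y = λ·(63 - 93) - 41 ≡ 85. → (93, 85)
4P: (93, 85) + (44, 82). λ = (82 - 85)/(44 - 93) ≡ 94/48 mod 97. 48⁻¹ ≡ 95 (mod 97) since 48·95 = 4560 ≡ 1, so λ ≡ 6.
  x = λ² - 93 - 44 = 36 - 137 ≡ 93; y = λ·(93 - 93) - 85 ≡ 12. → (93, 12)
5P: (93, 12) + (44, 82). λ = (82 - 12)/(44 - 93) ≡ 70/48 mod 97. 48⁻¹ ≡ 95 (mod 97) since 48·95 = 4560 ≡ 1, so λ ≡ 54.
  x = λ² - 93 - 44 = 2916 - 137 ≡ 63; y = λ·(93 - 63) - 12 ≡ 56. → (63, 56)
6P: (63, 56) + (44, 82). λ = (82 - 56)/(44 - 63) ≡ 26/78 mod 97. 78⁻¹ ≡ 51 (mod 97), so λ ≡ 65.
  x = λ² - 63 - 44 = 4225 - 107 ≡ 44; y = λ·(63 - 44) - 56 ≡ 15. → (44, 15)
7P: (44, 15) + (44, 82): same x and y₁ ≡ -y₂, so the sum is the point at infinity.
7P = the point at infinity, so the order is 7.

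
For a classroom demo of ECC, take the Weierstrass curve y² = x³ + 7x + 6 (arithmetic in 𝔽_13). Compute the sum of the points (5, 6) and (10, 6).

(5, 6) + (10, 6). λ = (6 - 6)/(10 - 5) ≡ 0/5 mod 13. 5⁻¹ ≡ 8 (mod 13), so λ ≡ 0.
  x = λ² - 5 - 10 = 0 - 15 ≡ 11; y = λ·(5 - 11) - 6 ≡ 7. → (11, 7)

(11, 7)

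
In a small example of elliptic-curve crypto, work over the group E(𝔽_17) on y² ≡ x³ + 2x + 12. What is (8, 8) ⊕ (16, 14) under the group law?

(1, 10)

(8, 8) + (16, 14). λ = (14 - 8)/(16 - 8) ≡ 6/8 mod 17. 8⁻¹ ≡ 15 (mod 17), so λ ≡ 5.
  x = λ² - 8 - 16 = 25 - 24 ≡ 1; y = λ·(8 - 1) - 8 ≡ 10. → (1, 10)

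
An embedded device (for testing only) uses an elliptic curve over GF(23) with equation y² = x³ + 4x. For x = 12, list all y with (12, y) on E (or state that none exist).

none

x³ + 4x + 0 = 1776 ≡ 5 (mod 23).
5 is a non-residue mod 23; no y exists.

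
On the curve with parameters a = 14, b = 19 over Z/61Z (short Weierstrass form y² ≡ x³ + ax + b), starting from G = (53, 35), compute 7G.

Repeated addition: build up to 7G.
2G: tangent at (53, 35): λ = (3·53² + 14)/(2·35) ≡ 23/9. 9⁻¹ ≡ 34 (mod 61), so λ ≡ 23·34 ≡ 50.
  x = λ² - 53 - 53 = 2500 - 106 ≡ 15; y = λ·(53 - 15) - 35 ≡ 35. → (15, 35)
3G: (15, 35) + (53, 35). λ = (35 - 35)/(53 - 15) ≡ 0/38 mod 61. 38⁻¹ ≡ 53 (mod 61) since 38·53 = 2014 ≡ 1, so λ ≡ 0.
  x = λ² - 15 - 53 = 0 - 68 ≡ 54; y = λ·(15 - 54) - 35 ≡ 26. → (54, 26)
4G: (54, 26) + (53, 35). λ = (35 - 26)/(53 - 54) ≡ 9/60 mod 61. 60⁻¹ ≡ 60 (mod 61), so λ ≡ 52.
  x = λ² - 54 - 53 = 2704 - 107 ≡ 35; y = λ·(54 - 35) - 26 ≡ 47. → (35, 47)
5G: (35, 47) + (53, 35). λ = (35 - 47)/(53 - 35) ≡ 49/18 mod 61. 18⁻¹ ≡ 17 (mod 61), so λ ≡ 40.
  x = λ² - 35 - 53 = 1600 - 88 ≡ 48; y = λ·(35 - 48) - 47 ≡ 43. → (48, 43)
6G: (48, 43) + (53, 35). λ = (35 - 43)/(53 - 48) ≡ 53/5 mod 61. 5⁻¹ ≡ 49 (mod 61) since 5·49 = 245 ≡ 1, so λ ≡ 35.
  x = λ² - 48 - 53 = 1225 - 101 ≡ 26; y = λ·(48 - 26) - 43 ≡ 56. → (26, 56)
7G: (26, 56) + (53, 35). λ = (35 - 56)/(53 - 26) ≡ 40/27 mod 61. 27⁻¹ ≡ 52 (mod 61), so λ ≡ 6.
  x = λ² - 26 - 53 = 36 - 79 ≡ 18; y = λ·(26 - 18) - 56 ≡ 53. → (18, 53)

(18, 53)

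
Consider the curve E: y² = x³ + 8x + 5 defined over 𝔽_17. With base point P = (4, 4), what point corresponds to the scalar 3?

(5, 0)

Repeated addition: build up to 3P.
2P: tangent at (4, 4): λ = (3·4² + 8)/(2·4) ≡ 5/8. 8⁻¹ ≡ 15 (mod 17) since 8·15 = 120 ≡ 1, so λ ≡ 5·15 ≡ 7.
  x = λ² - 4 - 4 = 49 - 8 ≡ 7; y = λ·(4 - 7) - 4 ≡ 9. → (7, 9)
3P: (7, 9) + (4, 4). λ = (4 - 9)/(4 - 7) ≡ 12/14 mod 17. 14⁻¹ ≡ 11 (mod 17), so λ ≡ 13.
  x = λ² - 7 - 4 = 169 - 11 ≡ 5; y = λ·(7 - 5) - 9 ≡ 0. → (5, 0)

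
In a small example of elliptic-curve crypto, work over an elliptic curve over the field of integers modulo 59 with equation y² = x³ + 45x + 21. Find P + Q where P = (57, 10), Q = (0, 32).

(57, 10) + (0, 32). λ = (32 - 10)/(0 - 57) ≡ 22/2 mod 59. 2⁻¹ ≡ 30 (mod 59), so λ ≡ 11.
  x = λ² - 57 - 0 = 121 - 57 ≡ 5; y = λ·(57 - 5) - 10 ≡ 31. → (5, 31)

(5, 31)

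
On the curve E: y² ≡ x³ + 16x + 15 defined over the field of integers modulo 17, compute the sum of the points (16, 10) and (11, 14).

(9, 15)

(16, 10) + (11, 14). λ = (14 - 10)/(11 - 16) ≡ 4/12 mod 17. 12⁻¹ ≡ 10 (mod 17) since 12·10 = 120 ≡ 1, so λ ≡ 6.
  x = λ² - 16 - 11 = 36 - 27 ≡ 9; y = λ·(16 - 9) - 10 ≡ 15. → (9, 15)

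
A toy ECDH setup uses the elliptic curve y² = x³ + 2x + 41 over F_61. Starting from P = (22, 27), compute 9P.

(19, 17)

Repeated addition: build up to 9P.
2P: tangent at (22, 27): λ = (3·22² + 2)/(2·27) ≡ 51/54. 54⁻¹ ≡ 26 (mod 61) since 54·26 = 1404 ≡ 1, so λ ≡ 51·26 ≡ 45.
  x = λ² - 22 - 22 = 2025 - 44 ≡ 29; y = λ·(22 - 29) - 27 ≡ 24. → (29, 24)
3P: (29, 24) + (22, 27). λ = (27 - 24)/(22 - 29) ≡ 3/54 mod 61. 54⁻¹ ≡ 26 (mod 61), so λ ≡ 17.
  x = λ² - 29 - 22 = 289 - 51 ≡ 55; y = λ·(29 - 55) - 24 ≡ 22. → (55, 22)
4P: (55, 22) + (22, 27). λ = (27 - 22)/(22 - 55) ≡ 5/28 mod 61. 28⁻¹ ≡ 24 (mod 61), so λ ≡ 59.
  x = λ² - 55 - 22 = 3481 - 77 ≡ 49; y = λ·(55 - 49) - 22 ≡ 27. → (49, 27)
5P: (49, 27) + (22, 27). λ = (27 - 27)/(22 - 49) ≡ 0/34 mod 61. 34⁻¹ ≡ 9 (mod 61), so λ ≡ 0.
  x = λ² - 49 - 22 = 0 - 71 ≡ 51; y = λ·(49 - 51) - 27 ≡ 34. → (51, 34)
6P: (51, 34) + (22, 27). λ = (27 - 34)/(22 - 51) ≡ 54/32 mod 61. 32⁻¹ ≡ 21 (mod 61), so λ ≡ 36.
  x = λ² - 51 - 22 = 1296 - 73 ≡ 3; y = λ·(51 - 3) - 34 ≡ 47. → (3, 47)
7P: (3, 47) + (22, 27). λ = (27 - 47)/(22 - 3) ≡ 41/19 mod 61. 19⁻¹ ≡ 45 (mod 61), so λ ≡ 15.
  x = λ² - 3 - 22 = 225 - 25 ≡ 17; y = λ·(3 - 17) - 47 ≡ 48. → (17, 48)
8P: (17, 48) + (22, 27). λ = (27 - 48)/(22 - 17) ≡ 40/5 mod 61. 5⁻¹ ≡ 49 (mod 61), so λ ≡ 8.
  x = λ² - 17 - 22 = 64 - 39 ≡ 25; y = λ·(17 - 25) - 48 ≡ 10. → (25, 10)
9P: (25, 10) + (22, 27). λ = (27 - 10)/(22 - 25) ≡ 17/58 mod 61. 58⁻¹ ≡ 20 (mod 61) since 58·20 = 1160 ≡ 1, so λ ≡ 35.
  x = λ² - 25 - 22 = 1225 - 47 ≡ 19; y = λ·(25 - 19) - 10 ≡ 17. → (19, 17)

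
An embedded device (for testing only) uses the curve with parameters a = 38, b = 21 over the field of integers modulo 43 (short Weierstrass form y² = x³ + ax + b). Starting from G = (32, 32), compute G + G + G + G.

(32, 32)

Repeated addition: build up to 4G.
2G: tangent at (32, 32): λ = (3·32² + 38)/(2·32) ≡ 14/21. 21⁻¹ ≡ 41 (mod 43) since 21·41 = 861 ≡ 1, so λ ≡ 14·41 ≡ 15.
  x = λ² - 32 - 32 = 225 - 64 ≡ 32; y = λ·(32 - 32) - 32 ≡ 11. → (32, 11)
3G: (32, 11) + (32, 32): same x and y₁ ≡ -y₂, so the sum is the point at infinity.
4G: the point at infinity + (32, 32) = (32, 32) (identity).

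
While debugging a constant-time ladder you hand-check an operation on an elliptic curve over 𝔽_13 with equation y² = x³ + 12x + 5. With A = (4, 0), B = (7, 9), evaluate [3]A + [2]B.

(9, 6)

First 3A:
Repeated addition: build up to 3A.
2A: (4, 0) + (4, 0): same x and y₁ ≡ -y₂, so the sum is ∞.
3A: ∞ + (4, 0) = (4, 0) (identity).
3A = (4, 0).
Next 2B:
Repeated addition: build up to 2B.
2B: tangent at (7, 9): λ = (3·7² + 12)/(2·9) ≡ 3/5. 5⁻¹ ≡ 8 (mod 13) since 5·8 = 40 ≡ 1, so λ ≡ 3·8 ≡ 11.
  x = λ² - 7 - 7 = 121 - 14 ≡ 3; y = λ·(7 - 3) - 9 ≡ 9. → (3, 9)
2B = (3, 9).
Finally 3A + 2B:
(4, 0) + (3, 9). λ = (9 - 0)/(3 - 4) ≡ 9/12 mod 13. 12⁻¹ ≡ 12 (mod 13) since 12·12 = 144 ≡ 1, so λ ≡ 4.
  x = λ² - 4 - 3 = 16 - 7 ≡ 9; y = λ·(4 - 9) - 0 ≡ 6. → (9, 6)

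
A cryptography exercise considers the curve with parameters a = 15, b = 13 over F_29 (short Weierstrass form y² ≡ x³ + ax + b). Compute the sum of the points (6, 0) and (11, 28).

(6, 0) + (11, 28). λ = (28 - 0)/(11 - 6) ≡ 28/5 mod 29. 5⁻¹ ≡ 6 (mod 29) since 5·6 = 30 ≡ 1, so λ ≡ 23.
  x = λ² - 6 - 11 = 529 - 17 ≡ 19; y = λ·(6 - 19) - 0 ≡ 20. → (19, 20)

(19, 20)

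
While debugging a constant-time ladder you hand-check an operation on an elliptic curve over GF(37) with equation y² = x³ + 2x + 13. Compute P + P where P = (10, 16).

(14, 11)

tangent at (10, 16): λ = (3·10² + 2)/(2·16) ≡ 6/32. 32⁻¹ ≡ 22 (mod 37) since 32·22 = 704 ≡ 1, so λ ≡ 6·22 ≡ 21.
  x = λ² - 10 - 10 = 441 - 20 ≡ 14; y = λ·(10 - 14) - 16 ≡ 11. → (14, 11)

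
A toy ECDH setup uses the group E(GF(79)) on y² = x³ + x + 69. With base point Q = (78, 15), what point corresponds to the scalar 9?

Repeated addition: build up to 9Q.
2Q: tangent at (78, 15): λ = (3·78² + 1)/(2·15) ≡ 4/30. 30⁻¹ ≡ 29 (mod 79) since 30·29 = 870 ≡ 1, so λ ≡ 4·29 ≡ 37.
  x = λ² - 78 - 78 = 1369 - 156 ≡ 28; y = λ·(78 - 28) - 15 ≡ 18. → (28, 18)
3Q: (28, 18) + (78, 15). λ = (15 - 18)/(78 - 28) ≡ 76/50 mod 79. 50⁻¹ ≡ 49 (mod 79) since 50·49 = 2450 ≡ 1, so λ ≡ 11.
  x = λ² - 28 - 78 = 121 - 106 ≡ 15; y = λ·(28 - 15) - 18 ≡ 46. → (15, 46)
4Q: (15, 46) + (78, 15). λ = (15 - 46)/(78 - 15) ≡ 48/63 mod 79. 63⁻¹ ≡ 74 (mod 79), so λ ≡ 76.
  x = λ² - 15 - 78 = 5776 - 93 ≡ 74; y = λ·(15 - 74) - 46 ≡ 52. → (74, 52)
5Q: (74, 52) + (78, 15). λ = (15 - 52)/(78 - 74) ≡ 42/4 mod 79. 4⁻¹ ≡ 20 (mod 79) since 4·20 = 80 ≡ 1, so λ ≡ 50.
  x = λ² - 74 - 78 = 2500 - 152 ≡ 57; y = λ·(74 - 57) - 52 ≡ 8. → (57, 8)
6Q: (57, 8) + (78, 15). λ = (15 - 8)/(78 - 57) ≡ 7/21 mod 79. 21⁻¹ ≡ 64 (mod 79) since 21·64 = 1344 ≡ 1, so λ ≡ 53.
  x = λ² - 57 - 78 = 2809 - 135 ≡ 67; y = λ·(57 - 67) - 8 ≡ 15. → (67, 15)
7Q: (67, 15) + (78, 15). λ = (15 - 15)/(78 - 67) ≡ 0/11 mod 79. 11⁻¹ ≡ 36 (mod 79), so λ ≡ 0.
  x = λ² - 67 - 78 = 0 - 145 ≡ 13; y = λ·(67 - 13) - 15 ≡ 64. → (13, 64)
8Q: (13, 64) + (78, 15). λ = (15 - 64)/(78 - 13) ≡ 30/65 mod 79. 65⁻¹ ≡ 62 (mod 79), so λ ≡ 43.
  x = λ² - 13 - 78 = 1849 - 91 ≡ 20; y = λ·(13 - 20) - 64 ≡ 30. → (20, 30)
9Q: (20, 30) + (78, 15). λ = (15 - 30)/(78 - 20) ≡ 64/58 mod 79. 58⁻¹ ≡ 15 (mod 79) since 58·15 = 870 ≡ 1, so λ ≡ 12.
  x = λ² - 20 - 78 = 144 - 98 ≡ 46; y = λ·(20 - 46) - 30 ≡ 53. → (46, 53)

(46, 53)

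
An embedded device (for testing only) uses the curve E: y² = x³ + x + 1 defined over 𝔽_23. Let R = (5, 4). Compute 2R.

(17, 20)

tangent at (5, 4): λ = (3·5² + 1)/(2·4) ≡ 7/8. 8⁻¹ ≡ 3 (mod 23), so λ ≡ 7·3 ≡ 21.
  x = λ² - 5 - 5 = 441 - 10 ≡ 17; y = λ·(5 - 17) - 4 ≡ 20. → (17, 20)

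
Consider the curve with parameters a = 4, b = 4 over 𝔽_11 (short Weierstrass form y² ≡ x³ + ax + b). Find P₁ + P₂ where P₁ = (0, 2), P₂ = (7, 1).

(2, 3)

(0, 2) + (7, 1). λ = (1 - 2)/(7 - 0) ≡ 10/7 mod 11. 7⁻¹ ≡ 8 (mod 11) since 7·8 = 56 ≡ 1, so λ ≡ 3.
  x = λ² - 0 - 7 = 9 - 7 ≡ 2; y = λ·(0 - 2) - 2 ≡ 3. → (2, 3)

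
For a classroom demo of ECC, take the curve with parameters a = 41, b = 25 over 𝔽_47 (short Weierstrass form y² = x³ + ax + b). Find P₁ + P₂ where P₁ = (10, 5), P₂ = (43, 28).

(10, 5) + (43, 28). λ = (28 - 5)/(43 - 10) ≡ 23/33 mod 47. 33⁻¹ ≡ 10 (mod 47) since 33·10 = 330 ≡ 1, so λ ≡ 42.
  x = λ² - 10 - 43 = 1764 - 53 ≡ 19; y = λ·(10 - 19) - 5 ≡ 40. → (19, 40)

(19, 40)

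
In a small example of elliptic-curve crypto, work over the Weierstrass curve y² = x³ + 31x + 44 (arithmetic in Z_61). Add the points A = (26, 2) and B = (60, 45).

(50, 43)

(26, 2) + (60, 45). λ = (45 - 2)/(60 - 26) ≡ 43/34 mod 61. 34⁻¹ ≡ 9 (mod 61), so λ ≡ 21.
  x = λ² - 26 - 60 = 441 - 86 ≡ 50; y = λ·(26 - 50) - 2 ≡ 43. → (50, 43)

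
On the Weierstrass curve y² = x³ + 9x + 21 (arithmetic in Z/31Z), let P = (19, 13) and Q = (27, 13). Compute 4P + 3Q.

First 4P:
Double-and-add on 4 = (100)₂. Start with P = (19, 13) for the leading 1-bit.
double: tangent at (19, 13): λ = (3·19² + 9)/(2·13) ≡ 7/26. 26⁻¹ ≡ 6 (mod 31), so λ ≡ 7·6 ≡ 11.
  x = λ² - 19 - 19 = 121 - 38 ≡ 21; y = λ·(19 - 21) - 13 ≡ 27. → (21, 27)
double: tangent at (21, 27): λ = (3·21² + 9)/(2·27) ≡ 30/23. 23⁻¹ ≡ 27 (mod 31), so λ ≡ 30·27 ≡ 4.
  x = λ² - 21 - 21 = 16 - 42 ≡ 5; y = λ·(21 - 5) - 27 ≡ 6. → (5, 6)
4P = (5, 6).
Next 3Q:
Repeated addition: build up to 3Q.
2Q: tangent at (27, 13): λ = (3·27² + 9)/(2·13) ≡ 26/26. 26⁻¹ ≡ 6 (mod 31), so λ ≡ 26·6 ≡ 1.
  x = λ² - 27 - 27 = 1 - 54 ≡ 9; y = λ·(27 - 9) - 13 ≡ 5. → (9, 5)
3Q: (9, 5) + (27, 13). λ = (13 - 5)/(27 - 9) ≡ 8/18 mod 31. 18⁻¹ ≡ 19 (mod 31), so λ ≡ 28.
  x = λ² - 9 - 27 = 784 - 36 ≡ 4; y = λ·(9 - 4) - 5 ≡ 11. → (4, 11)
3Q = (4, 11).
Finally 4P + 3Q:
(5, 6) + (4, 11). λ = (11 - 6)/(4 - 5) ≡ 5/30 mod 31. 30⁻¹ ≡ 30 (mod 31), so λ ≡ 26.
  x = λ² - 5 - 4 = 676 - 9 ≡ 16; y = λ·(5 - 16) - 6 ≡ 18. → (16, 18)

(16, 18)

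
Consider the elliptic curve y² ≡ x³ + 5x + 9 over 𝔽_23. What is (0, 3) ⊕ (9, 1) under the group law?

(22, 7)

(0, 3) + (9, 1). λ = (1 - 3)/(9 - 0) ≡ 21/9 mod 23. 9⁻¹ ≡ 18 (mod 23) since 9·18 = 162 ≡ 1, so λ ≡ 10.
  x = λ² - 0 - 9 = 100 - 9 ≡ 22; y = λ·(0 - 22) - 3 ≡ 7. → (22, 7)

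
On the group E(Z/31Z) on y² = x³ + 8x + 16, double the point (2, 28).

(14, 12)

tangent at (2, 28): λ = (3·2² + 8)/(2·28) ≡ 20/25. 25⁻¹ ≡ 5 (mod 31), so λ ≡ 20·5 ≡ 7.
  x = λ² - 2 - 2 = 49 - 4 ≡ 14; y = λ·(2 - 14) - 28 ≡ 12. → (14, 12)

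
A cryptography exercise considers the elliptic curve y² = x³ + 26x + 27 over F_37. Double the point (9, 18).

tangent at (9, 18): λ = (3·9² + 26)/(2·18) ≡ 10/36. 36⁻¹ ≡ 36 (mod 37), so λ ≡ 10·36 ≡ 27.
  x = λ² - 9 - 9 = 729 - 18 ≡ 8; y = λ·(9 - 8) - 18 ≡ 9. → (8, 9)

(8, 9)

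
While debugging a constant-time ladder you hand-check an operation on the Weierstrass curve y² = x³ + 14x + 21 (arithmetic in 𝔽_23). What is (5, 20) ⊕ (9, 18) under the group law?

(15, 8)

(5, 20) + (9, 18). λ = (18 - 20)/(9 - 5) ≡ 21/4 mod 23. 4⁻¹ ≡ 6 (mod 23) since 4·6 = 24 ≡ 1, so λ ≡ 11.
  x = λ² - 5 - 9 = 121 - 14 ≡ 15; y = λ·(5 - 15) - 20 ≡ 8. → (15, 8)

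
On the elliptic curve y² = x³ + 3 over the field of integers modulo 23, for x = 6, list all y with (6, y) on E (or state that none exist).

9, 14

x³ + 0x + 3 = 219 ≡ 12 (mod 23).
Square roots of 12 mod 23: 9 and 14 (since 9² = 81 ≡ 12).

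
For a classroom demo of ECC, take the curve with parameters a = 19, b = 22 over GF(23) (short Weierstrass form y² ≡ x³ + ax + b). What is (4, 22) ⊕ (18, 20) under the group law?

(9, 5)

(4, 22) + (18, 20). λ = (20 - 22)/(18 - 4) ≡ 21/14 mod 23. 14⁻¹ ≡ 5 (mod 23), so λ ≡ 13.
  x = λ² - 4 - 18 = 169 - 22 ≡ 9; y = λ·(4 - 9) - 22 ≡ 5. → (9, 5)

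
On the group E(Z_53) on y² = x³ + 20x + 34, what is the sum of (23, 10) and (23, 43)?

O

The two points share x = 23 and their y-coordinates satisfy 10 + 43 ≡ 0 (mod 53), so they are inverses. Their sum is the point at infinity.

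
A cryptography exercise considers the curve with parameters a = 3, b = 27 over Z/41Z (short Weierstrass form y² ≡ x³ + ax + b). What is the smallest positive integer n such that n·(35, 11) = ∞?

3

2P: tangent at (35, 11): λ = (3·35² + 3)/(2·11) ≡ 29/22. 22⁻¹ ≡ 28 (mod 41), so λ ≡ 29·28 ≡ 33.
  x = λ² - 35 - 35 = 1089 - 70 ≡ 35; y = λ·(35 - 35) - 11 ≡ 30. → (35, 30)
3P: (35, 30) + (35, 11): same x and y₁ ≡ -y₂, so the sum is ∞.
3P = ∞, so the order is 3.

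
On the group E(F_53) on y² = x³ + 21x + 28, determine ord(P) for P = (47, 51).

7

2P: tangent at (47, 51): λ = (3·47² + 21)/(2·51) ≡ 23/49. 49⁻¹ ≡ 13 (mod 53) since 49·13 = 637 ≡ 1, so λ ≡ 23·13 ≡ 34.
  x = λ² - 47 - 47 = 1156 - 94 ≡ 2; y = λ·(47 - 2) - 51 ≡ 48. → (2, 48)
3P: (2, 48) + (47, 51). λ = (51 - 48)/(47 - 2) ≡ 3/45 mod 53. 45⁻¹ ≡ 33 (mod 53) since 45·33 = 1485 ≡ 1, so λ ≡ 46.
  x = λ² - 2 - 47 = 2116 - 49 ≡ 0; y = λ·(2 - 0) - 48 ≡ 44. → (0, 44)
4P: (0, 44) + (47, 51). λ = (51 - 44)/(47 - 0) ≡ 7/47 mod 53. 47⁻¹ ≡ 44 (mod 53) since 47·44 = 2068 ≡ 1, so λ ≡ 43.
  x = λ² - 0 - 47 = 1849 - 47 ≡ 0; y = λ·(0 - 0) - 44 ≡ 9. → (0, 9)
5P: (0, 9) + (47, 51). λ = (51 - 9)/(47 - 0) ≡ 42/47 mod 53. 47⁻¹ ≡ 44 (mod 53), so λ ≡ 46.
  x = λ² - 0 - 47 = 2116 - 47 ≡ 2; y = λ·(0 - 2) - 9 ≡ 5. → (2, 5)
6P: (2, 5) + (47, 51). λ = (51 - 5)/(47 - 2) ≡ 46/45 mod 53. 45⁻¹ ≡ 33 (mod 53) since 45·33 = 1485 ≡ 1, so λ ≡ 34.
  x = λ² - 2 - 47 = 1156 - 49 ≡ 47; y = λ·(2 - 47) - 5 ≡ 2. → (47, 2)
7P: (47, 2) + (47, 51): same x and y₁ ≡ -y₂, so the sum is O.
7P = O, so the order is 7.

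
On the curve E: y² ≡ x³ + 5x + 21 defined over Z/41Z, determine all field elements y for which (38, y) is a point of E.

x³ + 5x + 21 = 55083 ≡ 20 (mod 41).
Square roots of 20 mod 41: 15 and 26 (since 15² = 225 ≡ 20).

15, 26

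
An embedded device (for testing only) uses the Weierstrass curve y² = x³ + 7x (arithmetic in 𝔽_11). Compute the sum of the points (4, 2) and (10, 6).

(6, 4)

(4, 2) + (10, 6). λ = (6 - 2)/(10 - 4) ≡ 4/6 mod 11. 6⁻¹ ≡ 2 (mod 11) since 6·2 = 12 ≡ 1, so λ ≡ 8.
  x = λ² - 4 - 10 = 64 - 14 ≡ 6; y = λ·(4 - 6) - 2 ≡ 4. → (6, 4)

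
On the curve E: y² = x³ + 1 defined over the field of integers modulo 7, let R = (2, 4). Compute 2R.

tangent at (2, 4): λ = (3·2² + 0)/(2·4) ≡ 5/1. 1⁻¹ ≡ 1 (mod 7), so λ ≡ 5·1 ≡ 5.
  x = λ² - 2 - 2 = 25 - 4 ≡ 0; y = λ·(2 - 0) - 4 ≡ 6. → (0, 6)

(0, 6)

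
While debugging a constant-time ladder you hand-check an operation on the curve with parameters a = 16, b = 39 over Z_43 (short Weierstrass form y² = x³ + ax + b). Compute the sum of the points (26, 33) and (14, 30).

(26, 33) + (14, 30). λ = (30 - 33)/(14 - 26) ≡ 40/31 mod 43. 31⁻¹ ≡ 25 (mod 43) since 31·25 = 775 ≡ 1, so λ ≡ 11.
  x = λ² - 26 - 14 = 121 - 40 ≡ 38; y = λ·(26 - 38) - 33 ≡ 7. → (38, 7)

(38, 7)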